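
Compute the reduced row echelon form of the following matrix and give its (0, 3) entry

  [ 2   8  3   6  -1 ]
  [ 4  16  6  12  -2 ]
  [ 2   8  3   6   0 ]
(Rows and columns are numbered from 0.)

Multiply ρ1 by 1/2.
  [ 1   4  3/2   3  -1/2 ]
  [ 4  16    6  12    -2 ]
  [ 2   8    3   6     0 ]
Subtract 4 times ρ1 from ρ2.
  [ 1  4  3/2  3  -1/2 ]
  [ 0  0    0  0     0 ]
  [ 2  8    3  6     0 ]
Subtract 2 times ρ1 from ρ3.
  [ 1  4  3/2  3  -1/2 ]
  [ 0  0    0  0     0 ]
  [ 0  0    0  0     1 ]
Swap ρ2 and ρ3.
  [ 1  4  3/2  3  -1/2 ]
  [ 0  0    0  0     1 ]
  [ 0  0    0  0     0 ]
Add 1/2 times ρ2 to ρ1.
  [ 1  4  3/2  3  0 ]
  [ 0  0    0  0  1 ]
  [ 0  0    0  0  0 ]

3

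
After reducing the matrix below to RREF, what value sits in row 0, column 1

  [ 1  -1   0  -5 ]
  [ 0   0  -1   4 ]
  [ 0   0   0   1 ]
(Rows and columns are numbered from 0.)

R2 → -1·R2
  [ 1  -1  0  -5 ]
  [ 0   0  1  -4 ]
  [ 0   0  0   1 ]
R2 → R2 + 4·R3
  [ 1  -1  0  -5 ]
  [ 0   0  1   0 ]
  [ 0   0  0   1 ]
R1 → R1 + 5·R3
  [ 1  -1  0  0 ]
  [ 0   0  1  0 ]
  [ 0   0  0  1 ]

-1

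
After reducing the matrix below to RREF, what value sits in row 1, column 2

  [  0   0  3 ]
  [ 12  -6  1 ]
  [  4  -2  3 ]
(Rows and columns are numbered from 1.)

-1/2

R1 <=> R2
  [ 12  -6  1 ]
  [  0   0  3 ]
  [  4  -2  3 ]
R1 := 1/12·R1
  [ 1  -1/2  1/12 ]
  [ 0     0     3 ]
  [ 4    -2     3 ]
R3 := R3 − 4·R1
  [ 1  -1/2  1/12 ]
  [ 0     0     3 ]
  [ 0     0   8/3 ]
R2 := 1/3·R2
  [ 1  -1/2  1/12 ]
  [ 0     0     1 ]
  [ 0     0   8/3 ]
R3 := R3 − 8/3·R2
  [ 1  -1/2  1/12 ]
  [ 0     0     1 ]
  [ 0     0     0 ]
R1 := R1 − 1/12·R2
  [ 1  -1/2  0 ]
  [ 0     0  1 ]
  [ 0     0  0 ]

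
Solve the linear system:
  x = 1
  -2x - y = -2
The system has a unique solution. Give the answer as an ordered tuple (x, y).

Form the augmented matrix and row-reduce:
  [  1   0  |   1 ]
  [ -2  -1  |  -2 ]
R2 -> R2 + 2·R1
R2 -> -1·R2
Reading off the last column: x = 1, y = 0.

(1, 0)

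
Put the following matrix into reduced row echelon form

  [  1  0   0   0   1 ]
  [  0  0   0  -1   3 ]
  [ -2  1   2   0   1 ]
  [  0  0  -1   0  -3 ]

Add 2 times R1 to R3.
  [ 1  0   0   0   1 ]
  [ 0  0   0  -1   3 ]
  [ 0  1   2   0   3 ]
  [ 0  0  -1   0  -3 ]
Swap R2 and R3.
  [ 1  0   0   0   1 ]
  [ 0  1   2   0   3 ]
  [ 0  0   0  -1   3 ]
  [ 0  0  -1   0  -3 ]
Swap R3 and R4.
  [ 1  0   0   0   1 ]
  [ 0  1   2   0   3 ]
  [ 0  0  -1   0  -3 ]
  [ 0  0   0  -1   3 ]
Multiply R3 by -1.
  [ 1  0  0   0  1 ]
  [ 0  1  2   0  3 ]
  [ 0  0  1   0  3 ]
  [ 0  0  0  -1  3 ]
Multiply R4 by -1.
  [ 1  0  0  0   1 ]
  [ 0  1  2  0   3 ]
  [ 0  0  1  0   3 ]
  [ 0  0  0  1  -3 ]
Subtract 2 times R3 from R2.
  [ 1  0  0  0   1 ]
  [ 0  1  0  0  -3 ]
  [ 0  0  1  0   3 ]
  [ 0  0  0  1  -3 ]

[[1, 0, 0, 0, 1], [0, 1, 0, 0, -3], [0, 0, 1, 0, 3], [0, 0, 0, 1, -3]]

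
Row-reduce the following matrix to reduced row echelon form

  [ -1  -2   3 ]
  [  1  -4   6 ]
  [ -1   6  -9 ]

ρ1 ← -1·ρ1
  [  1   2  -3 ]
  [  1  -4   6 ]
  [ -1   6  -9 ]
ρ2 ← ρ2 − ρ1
  [  1   2  -3 ]
  [  0  -6   9 ]
  [ -1   6  -9 ]
ρ3 ← ρ3 + ρ1
  [ 1   2   -3 ]
  [ 0  -6    9 ]
  [ 0   8  -12 ]
ρ2 ← -1/6·ρ2
  [ 1  2    -3 ]
  [ 0  1  -3/2 ]
  [ 0  8   -12 ]
ρ3 ← ρ3 − 8·ρ2
  [ 1  2    -3 ]
  [ 0  1  -3/2 ]
  [ 0  0     0 ]
ρ1 ← ρ1 − 2·ρ2
  [ 1  0     0 ]
  [ 0  1  -3/2 ]
  [ 0  0     0 ]

[[1, 0, 0], [0, 1, -3/2], [0, 0, 0]]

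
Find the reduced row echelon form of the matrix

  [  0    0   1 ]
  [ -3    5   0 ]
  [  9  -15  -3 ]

[[1, -5/3, 0], [0, 0, 1], [0, 0, 0]]

Swap r1 and r2.
  [ -3    5   0 ]
  [  0    0   1 ]
  [  9  -15  -3 ]
Multiply r1 by -1/3.
  [ 1  -5/3   0 ]
  [ 0     0   1 ]
  [ 9   -15  -3 ]
Subtract 9 times r1 from r3.
  [ 1  -5/3   0 ]
  [ 0     0   1 ]
  [ 0     0  -3 ]
Add 3 times r2 to r3.
  [ 1  -5/3  0 ]
  [ 0     0  1 ]
  [ 0     0  0 ]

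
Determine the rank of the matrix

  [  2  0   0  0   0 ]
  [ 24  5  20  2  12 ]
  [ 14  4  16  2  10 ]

rank = 3

ρ1 → 1/2·ρ1
  [  1  0   0  0   0 ]
  [ 24  5  20  2  12 ]
  [ 14  4  16  2  10 ]
ρ2 → ρ2 − 24·ρ1
  [  1  0   0  0   0 ]
  [  0  5  20  2  12 ]
  [ 14  4  16  2  10 ]
ρ3 → ρ3 − 14·ρ1
  [ 1  0   0  0   0 ]
  [ 0  5  20  2  12 ]
  [ 0  4  16  2  10 ]
ρ2 → 1/5·ρ2
  [ 1  0   0    0     0 ]
  [ 0  1   4  2/5  12/5 ]
  [ 0  4  16    2    10 ]
ρ3 → ρ3 − 4·ρ2
  [ 1  0  0    0     0 ]
  [ 0  1  4  2/5  12/5 ]
  [ 0  0  0  2/5   2/5 ]
ρ3 → 5/2·ρ3
  [ 1  0  0    0     0 ]
  [ 0  1  4  2/5  12/5 ]
  [ 0  0  0    1     1 ]
ρ2 → ρ2 − 2/5·ρ3
  [ 1  0  0  0  0 ]
  [ 0  1  4  0  2 ]
  [ 0  0  0  1  1 ]
The reduced form has 3 nonzero rows.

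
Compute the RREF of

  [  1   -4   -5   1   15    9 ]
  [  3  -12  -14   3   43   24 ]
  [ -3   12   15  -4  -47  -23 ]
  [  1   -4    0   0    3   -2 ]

Subtract 3 times r1 from r2.
  [  1  -4  -5   1   15    9 ]
  [  0   0   1   0   -2   -3 ]
  [ -3  12  15  -4  -47  -23 ]
  [  1  -4   0   0    3   -2 ]
Add 3 times r1 to r3.
  [ 1  -4  -5   1  15   9 ]
  [ 0   0   1   0  -2  -3 ]
  [ 0   0   0  -1  -2   4 ]
  [ 1  -4   0   0   3  -2 ]
Subtract r1 from r4.
  [ 1  -4  -5   1   15    9 ]
  [ 0   0   1   0   -2   -3 ]
  [ 0   0   0  -1   -2    4 ]
  [ 0   0   5  -1  -12  -11 ]
Subtract 5 times r2 from r4.
  [ 1  -4  -5   1  15   9 ]
  [ 0   0   1   0  -2  -3 ]
  [ 0   0   0  -1  -2   4 ]
  [ 0   0   0  -1  -2   4 ]
Multiply r3 by -1.
  [ 1  -4  -5   1  15   9 ]
  [ 0   0   1   0  -2  -3 ]
  [ 0   0   0   1   2  -4 ]
  [ 0   0   0  -1  -2   4 ]
Add r3 to r4.
  [ 1  -4  -5  1  15   9 ]
  [ 0   0   1  0  -2  -3 ]
  [ 0   0   0  1   2  -4 ]
  [ 0   0   0  0   0   0 ]
Subtract r3 from r1.
  [ 1  -4  -5  0  13  13 ]
  [ 0   0   1  0  -2  -3 ]
  [ 0   0   0  1   2  -4 ]
  [ 0   0   0  0   0   0 ]
Add 5 times r2 to r1.
  [ 1  -4  0  0   3  -2 ]
  [ 0   0  1  0  -2  -3 ]
  [ 0   0  0  1   2  -4 ]
  [ 0   0  0  0   0   0 ]

[[1, -4, 0, 0, 3, -2], [0, 0, 1, 0, -2, -3], [0, 0, 0, 1, 2, -4], [0, 0, 0, 0, 0, 0]]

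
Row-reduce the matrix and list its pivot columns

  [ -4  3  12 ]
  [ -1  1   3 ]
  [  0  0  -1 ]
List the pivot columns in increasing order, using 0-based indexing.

r1 := -1/4·r1
  [  1  -3/4  -3 ]
  [ -1     1   3 ]
  [  0     0  -1 ]
r2 := r2 + r1
  [ 1  -3/4  -3 ]
  [ 0   1/4   0 ]
  [ 0     0  -1 ]
r2 := 4·r2
  [ 1  -3/4  -3 ]
  [ 0     1   0 ]
  [ 0     0  -1 ]
r3 := -1·r3
  [ 1  -3/4  -3 ]
  [ 0     1   0 ]
  [ 0     0   1 ]
r1 := r1 + 3·r3
  [ 1  -3/4  0 ]
  [ 0     1  0 ]
  [ 0     0  1 ]
r1 := r1 + 3/4·r2
  [ 1  0  0 ]
  [ 0  1  0 ]
  [ 0  0  1 ]
Pivot columns are the columns containing a leading 1.

0, 1, 2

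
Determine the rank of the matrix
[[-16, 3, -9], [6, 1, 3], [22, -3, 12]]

rank = 3

r1 -> -1/16·r1
  [  1  -3/16  9/16 ]
  [  6      1     3 ]
  [ 22     -3    12 ]
r2 -> r2 − 6·r1
  [  1  -3/16  9/16 ]
  [  0   17/8  -3/8 ]
  [ 22     -3    12 ]
r3 -> r3 − 22·r1
  [ 1  -3/16  9/16 ]
  [ 0   17/8  -3/8 ]
  [ 0    9/8  -3/8 ]
r2 -> 8/17·r2
  [ 1  -3/16   9/16 ]
  [ 0      1  -3/17 ]
  [ 0    9/8   -3/8 ]
r3 -> r3 − 9/8·r2
  [ 1  -3/16   9/16 ]
  [ 0      1  -3/17 ]
  [ 0      0  -3/17 ]
r3 -> -17/3·r3
  [ 1  -3/16   9/16 ]
  [ 0      1  -3/17 ]
  [ 0      0      1 ]
r2 -> r2 + 3/17·r3
  [ 1  -3/16  9/16 ]
  [ 0      1     0 ]
  [ 0      0     1 ]
r1 -> r1 − 9/16·r3
  [ 1  -3/16  0 ]
  [ 0      1  0 ]
  [ 0      0  1 ]
r1 -> r1 + 3/16·r2
  [ 1  0  0 ]
  [ 0  1  0 ]
  [ 0  0  1 ]
The reduced form has 3 nonzero rows.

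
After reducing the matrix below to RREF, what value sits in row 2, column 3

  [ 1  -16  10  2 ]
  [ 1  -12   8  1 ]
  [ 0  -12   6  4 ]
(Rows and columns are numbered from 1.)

-1/2

r2 ← r2 − r1
r2 ← 1/4·r2
r3 ← r3 + 12·r2
r2 ← r2 + 1/4·r3
r1 ← r1 − 2·r3
r1 ← r1 + 16·r2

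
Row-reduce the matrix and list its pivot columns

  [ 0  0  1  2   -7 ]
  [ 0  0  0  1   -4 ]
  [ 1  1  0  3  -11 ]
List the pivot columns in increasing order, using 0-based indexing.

0, 2, 3

R1 <=> R3
  [ 1  1  0  3  -11 ]
  [ 0  0  0  1   -4 ]
  [ 0  0  1  2   -7 ]
R2 <=> R3
  [ 1  1  0  3  -11 ]
  [ 0  0  1  2   -7 ]
  [ 0  0  0  1   -4 ]
R2 ← R2 − 2·R3
  [ 1  1  0  3  -11 ]
  [ 0  0  1  0    1 ]
  [ 0  0  0  1   -4 ]
R1 ← R1 − 3·R3
  [ 1  1  0  0   1 ]
  [ 0  0  1  0   1 ]
  [ 0  0  0  1  -4 ]
Pivot columns are the columns containing a leading 1.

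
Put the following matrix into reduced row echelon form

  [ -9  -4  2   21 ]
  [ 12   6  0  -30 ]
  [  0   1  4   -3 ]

[[1, 0, -2, -1], [0, 1, 4, -3], [0, 0, 0, 0]]

R1 ← -1/9·R1
  [  1  4/9  -2/9  -7/3 ]
  [ 12    6     0   -30 ]
  [  0    1     4    -3 ]
R2 ← R2 − 12·R1
  [ 1  4/9  -2/9  -7/3 ]
  [ 0  2/3   8/3    -2 ]
  [ 0    1     4    -3 ]
R2 ← 3/2·R2
  [ 1  4/9  -2/9  -7/3 ]
  [ 0    1     4    -3 ]
  [ 0    1     4    -3 ]
R3 ← R3 − R2
  [ 1  4/9  -2/9  -7/3 ]
  [ 0    1     4    -3 ]
  [ 0    0     0     0 ]
R1 ← R1 − 4/9·R2
  [ 1  0  -2  -1 ]
  [ 0  1   4  -3 ]
  [ 0  0   0   0 ]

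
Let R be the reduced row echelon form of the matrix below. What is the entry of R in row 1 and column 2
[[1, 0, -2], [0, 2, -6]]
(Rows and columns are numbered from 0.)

-3

Multiply ρ2 by 1/2.
  [ 1  0  -2 ]
  [ 0  1  -3 ]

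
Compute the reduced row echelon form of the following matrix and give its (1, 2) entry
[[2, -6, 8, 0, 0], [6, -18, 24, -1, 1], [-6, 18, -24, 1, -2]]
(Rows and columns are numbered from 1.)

R1 -> 1/2·R1
  [  1   -3    4   0   0 ]
  [  6  -18   24  -1   1 ]
  [ -6   18  -24   1  -2 ]
R2 -> R2 − 6·R1
  [  1  -3    4   0   0 ]
  [  0   0    0  -1   1 ]
  [ -6  18  -24   1  -2 ]
R3 -> R3 + 6·R1
  [ 1  -3  4   0   0 ]
  [ 0   0  0  -1   1 ]
  [ 0   0  0   1  -2 ]
R2 -> -1·R2
  [ 1  -3  4  0   0 ]
  [ 0   0  0  1  -1 ]
  [ 0   0  0  1  -2 ]
R3 -> R3 − R2
  [ 1  -3  4  0   0 ]
  [ 0   0  0  1  -1 ]
  [ 0   0  0  0  -1 ]
R3 -> -1·R3
  [ 1  -3  4  0   0 ]
  [ 0   0  0  1  -1 ]
  [ 0   0  0  0   1 ]
R2 -> R2 + R3
  [ 1  -3  4  0  0 ]
  [ 0   0  0  1  0 ]
  [ 0   0  0  0  1 ]

-3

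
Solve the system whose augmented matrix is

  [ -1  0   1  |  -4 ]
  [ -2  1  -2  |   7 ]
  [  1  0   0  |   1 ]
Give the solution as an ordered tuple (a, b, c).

R1 := -1·R1
  [  1  0  -1  |  4 ]
  [ -2  1  -2  |  7 ]
  [  1  0   0  |  1 ]
R2 := R2 + 2·R1
  [ 1  0  -1  |   4 ]
  [ 0  1  -4  |  15 ]
  [ 1  0   0  |   1 ]
R3 := R3 − R1
  [ 1  0  -1  |   4 ]
  [ 0  1  -4  |  15 ]
  [ 0  0   1  |  -3 ]
R2 := R2 + 4·R3
  [ 1  0  -1  |   4 ]
  [ 0  1   0  |   3 ]
  [ 0  0   1  |  -3 ]
R1 := R1 + R3
  [ 1  0  0  |   1 ]
  [ 0  1  0  |   3 ]
  [ 0  0  1  |  -3 ]
Reading off the last column: a = 1, b = 3, c = -3.

(1, 3, -3)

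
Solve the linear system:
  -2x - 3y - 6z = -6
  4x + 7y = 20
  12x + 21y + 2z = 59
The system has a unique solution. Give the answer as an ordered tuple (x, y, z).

Form the augmented matrix and row-reduce:
  [ -2  -3  -6  |  -6 ]
  [  4   7   0  |  20 ]
  [ 12  21   2  |  59 ]
Multiply ρ1 by -1/2.
Subtract 4 times ρ1 from ρ2.
Subtract 12 times ρ1 from ρ3.
Subtract 3 times ρ2 from ρ3.
Multiply ρ3 by 1/2.
Add 12 times ρ3 to ρ2.
Subtract 3 times ρ3 from ρ1.
Subtract 3/2 times ρ2 from ρ1.
Reading off the last column: x = 3/2, y = 2, z = -1/2.

(3/2, 2, -1/2)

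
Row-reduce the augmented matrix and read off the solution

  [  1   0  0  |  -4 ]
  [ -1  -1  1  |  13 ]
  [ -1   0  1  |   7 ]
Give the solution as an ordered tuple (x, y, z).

(-4, -6, 3)

Add R1 to R2.
Add R1 to R3.
Multiply R2 by -1.
Add R3 to R2.
Reading off the last column: x = -4, y = -6, z = 3.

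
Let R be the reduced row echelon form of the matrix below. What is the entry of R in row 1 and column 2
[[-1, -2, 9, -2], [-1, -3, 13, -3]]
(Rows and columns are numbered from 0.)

Multiply R1 by -1.
  [  1   2  -9   2 ]
  [ -1  -3  13  -3 ]
Add R1 to R2.
  [ 1   2  -9   2 ]
  [ 0  -1   4  -1 ]
Multiply R2 by -1.
  [ 1  2  -9  2 ]
  [ 0  1  -4  1 ]
Subtract 2 times R2 from R1.
  [ 1  0  -1  0 ]
  [ 0  1  -4  1 ]

-4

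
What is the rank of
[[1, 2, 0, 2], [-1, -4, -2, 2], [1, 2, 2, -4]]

R2 ← R2 + R1
  [ 1   2   0   2 ]
  [ 0  -2  -2   4 ]
  [ 1   2   2  -4 ]
R3 ← R3 − R1
  [ 1   2   0   2 ]
  [ 0  -2  -2   4 ]
  [ 0   0   2  -6 ]
R2 ← -1/2·R2
  [ 1  2  0   2 ]
  [ 0  1  1  -2 ]
  [ 0  0  2  -6 ]
R3 ← 1/2·R3
  [ 1  2  0   2 ]
  [ 0  1  1  -2 ]
  [ 0  0  1  -3 ]
R2 ← R2 − R3
  [ 1  2  0   2 ]
  [ 0  1  0   1 ]
  [ 0  0  1  -3 ]
R1 ← R1 − 2·R2
  [ 1  0  0   0 ]
  [ 0  1  0   1 ]
  [ 0  0  1  -3 ]
The reduced form has 3 nonzero rows.

rank = 3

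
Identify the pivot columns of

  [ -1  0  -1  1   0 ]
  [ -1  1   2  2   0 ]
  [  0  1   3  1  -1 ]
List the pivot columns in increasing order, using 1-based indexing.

Multiply R1 by -1.
  [  1  0  1  -1   0 ]
  [ -1  1  2   2   0 ]
  [  0  1  3   1  -1 ]
Add R1 to R2.
  [ 1  0  1  -1   0 ]
  [ 0  1  3   1   0 ]
  [ 0  1  3   1  -1 ]
Subtract R2 from R3.
  [ 1  0  1  -1   0 ]
  [ 0  1  3   1   0 ]
  [ 0  0  0   0  -1 ]
Multiply R3 by -1.
  [ 1  0  1  -1  0 ]
  [ 0  1  3   1  0 ]
  [ 0  0  0   0  1 ]
Pivot columns are the columns containing a leading 1.

1, 2, 5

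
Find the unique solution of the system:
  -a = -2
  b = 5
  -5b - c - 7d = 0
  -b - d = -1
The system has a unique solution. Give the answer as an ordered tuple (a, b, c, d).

(2, 5, 3, -4)

Form the augmented matrix and row-reduce:
  [ -1   0   0   0  |  -2 ]
  [  0   1   0   0  |   5 ]
  [  0  -5  -1  -7  |   0 ]
  [  0  -1   0  -1  |  -1 ]
Multiply ρ1 by -1.
Add 5 times ρ2 to ρ3.
Add ρ2 to ρ4.
Multiply ρ3 by -1.
Multiply ρ4 by -1.
Subtract 7 times ρ4 from ρ3.
Reading off the last column: a = 2, b = 5, c = 3, d = -4.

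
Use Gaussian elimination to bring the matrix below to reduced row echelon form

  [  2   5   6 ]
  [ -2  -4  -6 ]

[[1, 0, 3], [0, 1, 0]]

R1 → 1/2·R1
  [  1  5/2   3 ]
  [ -2   -4  -6 ]
R2 → R2 + 2·R1
  [ 1  5/2  3 ]
  [ 0    1  0 ]
R1 → R1 − 5/2·R2
  [ 1  0  3 ]
  [ 0  1  0 ]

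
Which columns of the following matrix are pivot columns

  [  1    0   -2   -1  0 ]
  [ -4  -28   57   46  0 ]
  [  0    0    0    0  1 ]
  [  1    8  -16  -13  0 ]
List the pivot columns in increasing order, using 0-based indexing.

Add 4 times r1 to r2.
Subtract r1 from r4.
Multiply r2 by -1/28.
Subtract 8 times r2 from r4.
Pivot columns are the columns containing a leading 1.

0, 1, 4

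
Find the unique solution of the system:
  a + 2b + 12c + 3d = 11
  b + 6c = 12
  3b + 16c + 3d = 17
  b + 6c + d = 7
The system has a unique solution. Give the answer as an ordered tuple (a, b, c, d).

(2, 0, 2, -5)

Form the augmented matrix and row-reduce:
  [ 1  2  12  3  |  11 ]
  [ 0  1   6  0  |  12 ]
  [ 0  3  16  3  |  17 ]
  [ 0  1   6  1  |   7 ]
R3 -> R3 − 3·R2
  [ 1  2  12  3  |   11 ]
  [ 0  1   6  0  |   12 ]
  [ 0  0  -2  3  |  -19 ]
  [ 0  1   6  1  |    7 ]
R4 -> R4 − R2
  [ 1  2  12  3  |   11 ]
  [ 0  1   6  0  |   12 ]
  [ 0  0  -2  3  |  -19 ]
  [ 0  0   0  1  |   -5 ]
R3 -> -1/2·R3
  [ 1  2  12     3  |    11 ]
  [ 0  1   6     0  |    12 ]
  [ 0  0   1  -3/2  |  19/2 ]
  [ 0  0   0     1  |    -5 ]
R3 -> R3 + 3/2·R4
  [ 1  2  12  3  |  11 ]
  [ 0  1   6  0  |  12 ]
  [ 0  0   1  0  |   2 ]
  [ 0  0   0  1  |  -5 ]
R1 -> R1 − 3·R4
  [ 1  2  12  0  |  26 ]
  [ 0  1   6  0  |  12 ]
  [ 0  0   1  0  |   2 ]
  [ 0  0   0  1  |  -5 ]
R2 -> R2 − 6·R3
  [ 1  2  12  0  |  26 ]
  [ 0  1   0  0  |   0 ]
  [ 0  0   1  0  |   2 ]
  [ 0  0   0  1  |  -5 ]
R1 -> R1 − 12·R3
  [ 1  2  0  0  |   2 ]
  [ 0  1  0  0  |   0 ]
  [ 0  0  1  0  |   2 ]
  [ 0  0  0  1  |  -5 ]
R1 -> R1 − 2·R2
  [ 1  0  0  0  |   2 ]
  [ 0  1  0  0  |   0 ]
  [ 0  0  1  0  |   2 ]
  [ 0  0  0  1  |  -5 ]
Reading off the last column: a = 2, b = 0, c = 2, d = -5.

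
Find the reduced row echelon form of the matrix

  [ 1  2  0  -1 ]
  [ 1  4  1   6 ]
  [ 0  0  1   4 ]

Subtract r1 from r2.
  [ 1  2  0  -1 ]
  [ 0  2  1   7 ]
  [ 0  0  1   4 ]
Multiply r2 by 1/2.
  [ 1  2    0   -1 ]
  [ 0  1  1/2  7/2 ]
  [ 0  0    1    4 ]
Subtract 1/2 times r3 from r2.
  [ 1  2  0   -1 ]
  [ 0  1  0  3/2 ]
  [ 0  0  1    4 ]
Subtract 2 times r2 from r1.
  [ 1  0  0   -4 ]
  [ 0  1  0  3/2 ]
  [ 0  0  1    4 ]

[[1, 0, 0, -4], [0, 1, 0, 3/2], [0, 0, 1, 4]]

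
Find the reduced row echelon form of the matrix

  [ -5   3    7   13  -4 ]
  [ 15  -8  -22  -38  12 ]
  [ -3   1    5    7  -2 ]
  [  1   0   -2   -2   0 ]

ρ1 ← -1/5·ρ1
  [  1  -3/5  -7/5  -13/5  4/5 ]
  [ 15    -8   -22    -38   12 ]
  [ -3     1     5      7   -2 ]
  [  1     0    -2     -2    0 ]
ρ2 ← ρ2 − 15·ρ1
  [  1  -3/5  -7/5  -13/5  4/5 ]
  [  0     1    -1      1    0 ]
  [ -3     1     5      7   -2 ]
  [  1     0    -2     -2    0 ]
ρ3 ← ρ3 + 3·ρ1
  [ 1  -3/5  -7/5  -13/5  4/5 ]
  [ 0     1    -1      1    0 ]
  [ 0  -4/5   4/5   -4/5  2/5 ]
  [ 1     0    -2     -2    0 ]
ρ4 ← ρ4 − ρ1
  [ 1  -3/5  -7/5  -13/5   4/5 ]
  [ 0     1    -1      1     0 ]
  [ 0  -4/5   4/5   -4/5   2/5 ]
  [ 0   3/5  -3/5    3/5  -4/5 ]
ρ3 ← ρ3 + 4/5·ρ2
  [ 1  -3/5  -7/5  -13/5   4/5 ]
  [ 0     1    -1      1     0 ]
  [ 0     0     0      0   2/5 ]
  [ 0   3/5  -3/5    3/5  -4/5 ]
ρ4 ← ρ4 − 3/5·ρ2
  [ 1  -3/5  -7/5  -13/5   4/5 ]
  [ 0     1    -1      1     0 ]
  [ 0     0     0      0   2/5 ]
  [ 0     0     0      0  -4/5 ]
ρ3 ← 5/2·ρ3
  [ 1  -3/5  -7/5  -13/5   4/5 ]
  [ 0     1    -1      1     0 ]
  [ 0     0     0      0     1 ]
  [ 0     0     0      0  -4/5 ]
ρ4 ← ρ4 + 4/5·ρ3
  [ 1  -3/5  -7/5  -13/5  4/5 ]
  [ 0     1    -1      1    0 ]
  [ 0     0     0      0    1 ]
  [ 0     0     0      0    0 ]
ρ1 ← ρ1 − 4/5·ρ3
  [ 1  -3/5  -7/5  -13/5  0 ]
  [ 0     1    -1      1  0 ]
  [ 0     0     0      0  1 ]
  [ 0     0     0      0  0 ]
ρ1 ← ρ1 + 3/5·ρ2
  [ 1  0  -2  -2  0 ]
  [ 0  1  -1   1  0 ]
  [ 0  0   0   0  1 ]
  [ 0  0   0   0  0 ]

[[1, 0, -2, -2, 0], [0, 1, -1, 1, 0], [0, 0, 0, 0, 1], [0, 0, 0, 0, 0]]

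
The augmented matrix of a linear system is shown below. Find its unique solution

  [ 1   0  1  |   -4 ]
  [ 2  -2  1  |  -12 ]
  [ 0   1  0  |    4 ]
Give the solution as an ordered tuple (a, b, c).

(0, 4, -4)

R2 ← R2 − 2·R1
  [ 1   0   1  |  -4 ]
  [ 0  -2  -1  |  -4 ]
  [ 0   1   0  |   4 ]
R2 ← -1/2·R2
  [ 1  0    1  |  -4 ]
  [ 0  1  1/2  |   2 ]
  [ 0  1    0  |   4 ]
R3 ← R3 − R2
  [ 1  0     1  |  -4 ]
  [ 0  1   1/2  |   2 ]
  [ 0  0  -1/2  |   2 ]
R3 ← -2·R3
  [ 1  0    1  |  -4 ]
  [ 0  1  1/2  |   2 ]
  [ 0  0    1  |  -4 ]
R2 ← R2 − 1/2·R3
  [ 1  0  1  |  -4 ]
  [ 0  1  0  |   4 ]
  [ 0  0  1  |  -4 ]
R1 ← R1 − R3
  [ 1  0  0  |   0 ]
  [ 0  1  0  |   4 ]
  [ 0  0  1  |  -4 ]
Reading off the last column: a = 0, b = 4, c = -4.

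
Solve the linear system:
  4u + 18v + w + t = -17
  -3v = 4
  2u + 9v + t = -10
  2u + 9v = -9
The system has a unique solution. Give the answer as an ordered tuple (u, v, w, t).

Form the augmented matrix and row-reduce:
  [ 4  18  1  1  |  -17 ]
  [ 0  -3  0  0  |    4 ]
  [ 2   9  0  1  |  -10 ]
  [ 2   9  0  0  |   -9 ]
ρ1 ← 1/4·ρ1
  [ 1  9/2  1/4  1/4  |  -17/4 ]
  [ 0   -3    0    0  |      4 ]
  [ 2    9    0    1  |    -10 ]
  [ 2    9    0    0  |     -9 ]
ρ3 ← ρ3 − 2·ρ1
  [ 1  9/2   1/4  1/4  |  -17/4 ]
  [ 0   -3     0    0  |      4 ]
  [ 0    0  -1/2  1/2  |   -3/2 ]
  [ 2    9     0    0  |     -9 ]
ρ4 ← ρ4 − 2·ρ1
  [ 1  9/2   1/4   1/4  |  -17/4 ]
  [ 0   -3     0     0  |      4 ]
  [ 0    0  -1/2   1/2  |   -3/2 ]
  [ 0    0  -1/2  -1/2  |   -1/2 ]
ρ2 ← -1/3·ρ2
  [ 1  9/2   1/4   1/4  |  -17/4 ]
  [ 0    1     0     0  |   -4/3 ]
  [ 0    0  -1/2   1/2  |   -3/2 ]
  [ 0    0  -1/2  -1/2  |   -1/2 ]
ρ3 ← -2·ρ3
  [ 1  9/2   1/4   1/4  |  -17/4 ]
  [ 0    1     0     0  |   -4/3 ]
  [ 0    0     1    -1  |      3 ]
  [ 0    0  -1/2  -1/2  |   -1/2 ]
ρ4 ← ρ4 + 1/2·ρ3
  [ 1  9/2  1/4  1/4  |  -17/4 ]
  [ 0    1    0    0  |   -4/3 ]
  [ 0    0    1   -1  |      3 ]
  [ 0    0    0   -1  |      1 ]
ρ4 ← -1·ρ4
  [ 1  9/2  1/4  1/4  |  -17/4 ]
  [ 0    1    0    0  |   -4/3 ]
  [ 0    0    1   -1  |      3 ]
  [ 0    0    0    1  |     -1 ]
ρ3 ← ρ3 + ρ4
  [ 1  9/2  1/4  1/4  |  -17/4 ]
  [ 0    1    0    0  |   -4/3 ]
  [ 0    0    1    0  |      2 ]
  [ 0    0    0    1  |     -1 ]
ρ1 ← ρ1 − 1/4·ρ4
  [ 1  9/2  1/4  0  |    -4 ]
  [ 0    1    0  0  |  -4/3 ]
  [ 0    0    1  0  |     2 ]
  [ 0    0    0  1  |    -1 ]
ρ1 ← ρ1 − 1/4·ρ3
  [ 1  9/2  0  0  |  -9/2 ]
  [ 0    1  0  0  |  -4/3 ]
  [ 0    0  1  0  |     2 ]
  [ 0    0  0  1  |    -1 ]
ρ1 ← ρ1 − 9/2·ρ2
  [ 1  0  0  0  |   3/2 ]
  [ 0  1  0  0  |  -4/3 ]
  [ 0  0  1  0  |     2 ]
  [ 0  0  0  1  |    -1 ]
Reading off the last column: u = 3/2, v = -4/3, w = 2, t = -1.

(3/2, -4/3, 2, -1)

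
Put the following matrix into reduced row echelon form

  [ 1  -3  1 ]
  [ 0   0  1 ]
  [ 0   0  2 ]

R3 := R3 − 2·R2
  [ 1  -3  1 ]
  [ 0   0  1 ]
  [ 0   0  0 ]
R1 := R1 − R2
  [ 1  -3  0 ]
  [ 0   0  1 ]
  [ 0   0  0 ]

[[1, -3, 0], [0, 0, 1], [0, 0, 0]]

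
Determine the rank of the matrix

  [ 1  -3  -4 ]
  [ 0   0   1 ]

R1 := R1 + 4·R2
  [ 1  -3  0 ]
  [ 0   0  1 ]
The reduced form has 2 nonzero rows.

rank = 2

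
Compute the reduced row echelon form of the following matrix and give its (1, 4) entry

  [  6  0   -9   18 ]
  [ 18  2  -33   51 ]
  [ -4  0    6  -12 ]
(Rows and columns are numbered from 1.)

Multiply R1 by 1/6.
  [  1  0  -3/2    3 ]
  [ 18  2   -33   51 ]
  [ -4  0     6  -12 ]
Subtract 18 times R1 from R2.
  [  1  0  -3/2    3 ]
  [  0  2    -6   -3 ]
  [ -4  0     6  -12 ]
Add 4 times R1 to R3.
  [ 1  0  -3/2   3 ]
  [ 0  2    -6  -3 ]
  [ 0  0     0   0 ]
Multiply R2 by 1/2.
  [ 1  0  -3/2     3 ]
  [ 0  1    -3  -3/2 ]
  [ 0  0     0     0 ]

3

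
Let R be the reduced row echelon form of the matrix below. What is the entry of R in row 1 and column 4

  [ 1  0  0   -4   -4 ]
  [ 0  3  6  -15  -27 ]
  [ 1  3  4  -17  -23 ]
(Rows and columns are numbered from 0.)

-1

R3 -> R3 − R1
R2 -> 1/3·R2
R3 -> R3 − 3·R2
R3 -> -1/2·R3
R2 -> R2 − 2·R3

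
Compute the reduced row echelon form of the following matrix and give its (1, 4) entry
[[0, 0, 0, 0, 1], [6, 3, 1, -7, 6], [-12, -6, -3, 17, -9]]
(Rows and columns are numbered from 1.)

Swap ρ1 and ρ2.
  [   6   3   1  -7   6 ]
  [   0   0   0   0   1 ]
  [ -12  -6  -3  17  -9 ]
Multiply ρ1 by 1/6.
  [   1  1/2  1/6  -7/6   1 ]
  [   0    0    0     0   1 ]
  [ -12   -6   -3    17  -9 ]
Add 12 times ρ1 to ρ3.
  [ 1  1/2  1/6  -7/6  1 ]
  [ 0    0    0     0  1 ]
  [ 0    0   -1     3  3 ]
Swap ρ2 and ρ3.
  [ 1  1/2  1/6  -7/6  1 ]
  [ 0    0   -1     3  3 ]
  [ 0    0    0     0  1 ]
Multiply ρ2 by -1.
  [ 1  1/2  1/6  -7/6   1 ]
  [ 0    0    1    -3  -3 ]
  [ 0    0    0     0   1 ]
Add 3 times ρ3 to ρ2.
  [ 1  1/2  1/6  -7/6  1 ]
  [ 0    0    1    -3  0 ]
  [ 0    0    0     0  1 ]
Subtract ρ3 from ρ1.
  [ 1  1/2  1/6  -7/6  0 ]
  [ 0    0    1    -3  0 ]
  [ 0    0    0     0  1 ]
Subtract 1/6 times ρ2 from ρ1.
  [ 1  1/2  0  -2/3  0 ]
  [ 0    0  1    -3  0 ]
  [ 0    0  0     0  1 ]

-2/3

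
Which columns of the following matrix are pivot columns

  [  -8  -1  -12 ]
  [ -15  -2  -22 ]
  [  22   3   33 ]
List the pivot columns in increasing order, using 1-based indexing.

1, 2, 3

R1 → -1/8·R1
  [   1  1/8  3/2 ]
  [ -15   -2  -22 ]
  [  22    3   33 ]
R2 → R2 + 15·R1
  [  1   1/8  3/2 ]
  [  0  -1/8  1/2 ]
  [ 22     3   33 ]
R3 → R3 − 22·R1
  [ 1   1/8  3/2 ]
  [ 0  -1/8  1/2 ]
  [ 0   1/4    0 ]
R2 → -8·R2
  [ 1  1/8  3/2 ]
  [ 0    1   -4 ]
  [ 0  1/4    0 ]
R3 → R3 − 1/4·R2
  [ 1  1/8  3/2 ]
  [ 0    1   -4 ]
  [ 0    0    1 ]
R2 → R2 + 4·R3
  [ 1  1/8  3/2 ]
  [ 0    1    0 ]
  [ 0    0    1 ]
R1 → R1 − 3/2·R3
  [ 1  1/8  0 ]
  [ 0    1  0 ]
  [ 0    0  1 ]
R1 → R1 − 1/8·R2
  [ 1  0  0 ]
  [ 0  1  0 ]
  [ 0  0  1 ]
Pivot columns are the columns containing a leading 1.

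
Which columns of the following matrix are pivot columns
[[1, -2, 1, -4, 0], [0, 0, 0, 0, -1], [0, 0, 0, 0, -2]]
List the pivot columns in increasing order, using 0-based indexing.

R2 → -1·R2
  [ 1  -2  1  -4   0 ]
  [ 0   0  0   0   1 ]
  [ 0   0  0   0  -2 ]
R3 → R3 + 2·R2
  [ 1  -2  1  -4  0 ]
  [ 0   0  0   0  1 ]
  [ 0   0  0   0  0 ]
Pivot columns are the columns containing a leading 1.

0, 4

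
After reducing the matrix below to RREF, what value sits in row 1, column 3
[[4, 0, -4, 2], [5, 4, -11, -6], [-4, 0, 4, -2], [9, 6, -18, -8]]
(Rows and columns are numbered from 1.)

-1

r1 -> 1/4·r1
  [  1  0   -1  1/2 ]
  [  5  4  -11   -6 ]
  [ -4  0    4   -2 ]
  [  9  6  -18   -8 ]
r2 -> r2 − 5·r1
  [  1  0   -1    1/2 ]
  [  0  4   -6  -17/2 ]
  [ -4  0    4     -2 ]
  [  9  6  -18     -8 ]
r3 -> r3 + 4·r1
  [ 1  0   -1    1/2 ]
  [ 0  4   -6  -17/2 ]
  [ 0  0    0      0 ]
  [ 9  6  -18     -8 ]
r4 -> r4 − 9·r1
  [ 1  0  -1    1/2 ]
  [ 0  4  -6  -17/2 ]
  [ 0  0   0      0 ]
  [ 0  6  -9  -25/2 ]
r2 -> 1/4·r2
  [ 1  0    -1    1/2 ]
  [ 0  1  -3/2  -17/8 ]
  [ 0  0     0      0 ]
  [ 0  6    -9  -25/2 ]
r4 -> r4 − 6·r2
  [ 1  0    -1    1/2 ]
  [ 0  1  -3/2  -17/8 ]
  [ 0  0     0      0 ]
  [ 0  0     0    1/4 ]
r3 <-> r4
  [ 1  0    -1    1/2 ]
  [ 0  1  -3/2  -17/8 ]
  [ 0  0     0    1/4 ]
  [ 0  0     0      0 ]
r3 -> 4·r3
  [ 1  0    -1    1/2 ]
  [ 0  1  -3/2  -17/8 ]
  [ 0  0     0      1 ]
  [ 0  0     0      0 ]
r2 -> r2 + 17/8·r3
  [ 1  0    -1  1/2 ]
  [ 0  1  -3/2    0 ]
  [ 0  0     0    1 ]
  [ 0  0     0    0 ]
r1 -> r1 − 1/2·r3
  [ 1  0    -1  0 ]
  [ 0  1  -3/2  0 ]
  [ 0  0     0  1 ]
  [ 0  0     0  0 ]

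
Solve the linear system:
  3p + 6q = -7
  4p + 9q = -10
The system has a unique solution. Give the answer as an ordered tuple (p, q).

Form the augmented matrix and row-reduce:
  [ 3  6  |   -7 ]
  [ 4  9  |  -10 ]
Multiply r1 by 1/3.
  [ 1  2  |  -7/3 ]
  [ 4  9  |   -10 ]
Subtract 4 times r1 from r2.
  [ 1  2  |  -7/3 ]
  [ 0  1  |  -2/3 ]
Subtract 2 times r2 from r1.
  [ 1  0  |    -1 ]
  [ 0  1  |  -2/3 ]
Reading off the last column: p = -1, q = -2/3.

(-1, -2/3)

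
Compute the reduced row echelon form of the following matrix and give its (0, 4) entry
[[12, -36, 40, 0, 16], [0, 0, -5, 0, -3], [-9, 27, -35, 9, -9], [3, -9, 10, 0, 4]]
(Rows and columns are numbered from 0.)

-2/3

Multiply R1 by 1/12.
Add 9 times R1 to R3.
Subtract 3 times R1 from R4.
Multiply R2 by -1/5.
Add 5 times R2 to R3.
Multiply R3 by 1/9.
Subtract 10/3 times R2 from R1.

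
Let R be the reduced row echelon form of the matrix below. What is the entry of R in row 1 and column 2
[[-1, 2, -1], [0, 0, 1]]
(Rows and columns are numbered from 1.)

R1 → -1·R1
  [ 1  -2  1 ]
  [ 0   0  1 ]
R1 → R1 − R2
  [ 1  -2  0 ]
  [ 0   0  1 ]

-2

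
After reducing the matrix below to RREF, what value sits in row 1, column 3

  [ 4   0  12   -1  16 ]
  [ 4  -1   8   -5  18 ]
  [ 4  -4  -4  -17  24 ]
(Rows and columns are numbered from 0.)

r1 ← 1/4·r1
  [ 1   0   3  -1/4   4 ]
  [ 4  -1   8    -5  18 ]
  [ 4  -4  -4   -17  24 ]
r2 ← r2 − 4·r1
  [ 1   0   3  -1/4   4 ]
  [ 0  -1  -4    -4   2 ]
  [ 4  -4  -4   -17  24 ]
r3 ← r3 − 4·r1
  [ 1   0    3  -1/4  4 ]
  [ 0  -1   -4    -4  2 ]
  [ 0  -4  -16   -16  8 ]
r2 ← -1·r2
  [ 1   0    3  -1/4   4 ]
  [ 0   1    4     4  -2 ]
  [ 0  -4  -16   -16   8 ]
r3 ← r3 + 4·r2
  [ 1  0  3  -1/4   4 ]
  [ 0  1  4     4  -2 ]
  [ 0  0  0     0   0 ]

4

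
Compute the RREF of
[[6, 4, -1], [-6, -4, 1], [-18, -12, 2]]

[[1, 2/3, 0], [0, 0, 1], [0, 0, 0]]

R1 := 1/6·R1
  [   1  2/3  -1/6 ]
  [  -6   -4     1 ]
  [ -18  -12     2 ]
R2 := R2 + 6·R1
  [   1  2/3  -1/6 ]
  [   0    0     0 ]
  [ -18  -12     2 ]
R3 := R3 + 18·R1
  [ 1  2/3  -1/6 ]
  [ 0    0     0 ]
  [ 0    0    -1 ]
R2 <=> R3
  [ 1  2/3  -1/6 ]
  [ 0    0    -1 ]
  [ 0    0     0 ]
R2 := -1·R2
  [ 1  2/3  -1/6 ]
  [ 0    0     1 ]
  [ 0    0     0 ]
R1 := R1 + 1/6·R2
  [ 1  2/3  0 ]
  [ 0    0  1 ]
  [ 0    0  0 ]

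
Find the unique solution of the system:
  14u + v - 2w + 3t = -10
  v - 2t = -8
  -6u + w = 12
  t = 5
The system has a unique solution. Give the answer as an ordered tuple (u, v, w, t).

(-3/2, 2, 3, 5)

Form the augmented matrix and row-reduce:
  [ 14  1  -2   3  |  -10 ]
  [  0  1   0  -2  |   -8 ]
  [ -6  0   1   0  |   12 ]
  [  0  0   0   1  |    5 ]
R1 -> 1/14·R1
R3 -> R3 + 6·R1
R3 -> R3 − 3/7·R2
R3 -> 7·R3
R3 -> R3 − 15·R4
R2 -> R2 + 2·R4
R1 -> R1 − 3/14·R4
R1 -> R1 + 1/7·R3
R1 -> R1 − 1/14·R2
Reading off the last column: u = -3/2, v = 2, w = 3, t = 5.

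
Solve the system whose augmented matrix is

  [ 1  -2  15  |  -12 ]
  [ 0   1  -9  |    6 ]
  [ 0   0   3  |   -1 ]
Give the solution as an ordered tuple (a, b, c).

R3 := 1/3·R3
  [ 1  -2  15  |   -12 ]
  [ 0   1  -9  |     6 ]
  [ 0   0   1  |  -1/3 ]
R2 := R2 + 9·R3
  [ 1  -2  15  |   -12 ]
  [ 0   1   0  |     3 ]
  [ 0   0   1  |  -1/3 ]
R1 := R1 − 15·R3
  [ 1  -2  0  |    -7 ]
  [ 0   1  0  |     3 ]
  [ 0   0  1  |  -1/3 ]
R1 := R1 + 2·R2
  [ 1  0  0  |    -1 ]
  [ 0  1  0  |     3 ]
  [ 0  0  1  |  -1/3 ]
Reading off the last column: a = -1, b = 3, c = -1/3.

(-1, 3, -1/3)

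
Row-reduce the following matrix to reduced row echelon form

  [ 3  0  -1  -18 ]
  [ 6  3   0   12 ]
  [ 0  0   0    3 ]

ρ1 ← 1/3·ρ1
  [ 1  0  -1/3  -6 ]
  [ 6  3     0  12 ]
  [ 0  0     0   3 ]
ρ2 ← ρ2 − 6·ρ1
  [ 1  0  -1/3  -6 ]
  [ 0  3     2  48 ]
  [ 0  0     0   3 ]
ρ2 ← 1/3·ρ2
  [ 1  0  -1/3  -6 ]
  [ 0  1   2/3  16 ]
  [ 0  0     0   3 ]
ρ3 ← 1/3·ρ3
  [ 1  0  -1/3  -6 ]
  [ 0  1   2/3  16 ]
  [ 0  0     0   1 ]
ρ2 ← ρ2 − 16·ρ3
  [ 1  0  -1/3  -6 ]
  [ 0  1   2/3   0 ]
  [ 0  0     0   1 ]
ρ1 ← ρ1 + 6·ρ3
  [ 1  0  -1/3  0 ]
  [ 0  1   2/3  0 ]
  [ 0  0     0  1 ]

[[1, 0, -1/3, 0], [0, 1, 2/3, 0], [0, 0, 0, 1]]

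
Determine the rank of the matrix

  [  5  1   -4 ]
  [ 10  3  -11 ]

rank = 2

r1 := 1/5·r1
  [  1  1/5  -4/5 ]
  [ 10    3   -11 ]
r2 := r2 − 10·r1
  [ 1  1/5  -4/5 ]
  [ 0    1    -3 ]
r1 := r1 − 1/5·r2
  [ 1  0  -1/5 ]
  [ 0  1    -3 ]
The reduced form has 2 nonzero rows.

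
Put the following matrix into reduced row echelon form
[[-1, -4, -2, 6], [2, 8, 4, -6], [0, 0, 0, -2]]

[[1, 4, 2, 0], [0, 0, 0, 1], [0, 0, 0, 0]]

R1 := -1·R1
  [ 1  4  2  -6 ]
  [ 2  8  4  -6 ]
  [ 0  0  0  -2 ]
R2 := R2 − 2·R1
  [ 1  4  2  -6 ]
  [ 0  0  0   6 ]
  [ 0  0  0  -2 ]
R2 := 1/6·R2
  [ 1  4  2  -6 ]
  [ 0  0  0   1 ]
  [ 0  0  0  -2 ]
R3 := R3 + 2·R2
  [ 1  4  2  -6 ]
  [ 0  0  0   1 ]
  [ 0  0  0   0 ]
R1 := R1 + 6·R2
  [ 1  4  2  0 ]
  [ 0  0  0  1 ]
  [ 0  0  0  0 ]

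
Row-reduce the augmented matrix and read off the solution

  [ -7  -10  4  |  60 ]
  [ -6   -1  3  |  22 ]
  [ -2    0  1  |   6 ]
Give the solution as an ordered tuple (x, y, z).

R1 ← -1/7·R1
  [  1  10/7  -4/7  |  -60/7 ]
  [ -6    -1     3  |     22 ]
  [ -2     0     1  |      6 ]
R2 ← R2 + 6·R1
  [  1  10/7  -4/7  |   -60/7 ]
  [  0  53/7  -3/7  |  -206/7 ]
  [ -2     0     1  |       6 ]
R3 ← R3 + 2·R1
  [ 1  10/7  -4/7  |   -60/7 ]
  [ 0  53/7  -3/7  |  -206/7 ]
  [ 0  20/7  -1/7  |   -78/7 ]
R2 ← 7/53·R2
  [ 1  10/7   -4/7  |    -60/7 ]
  [ 0     1  -3/53  |  -206/53 ]
  [ 0  20/7   -1/7  |    -78/7 ]
R3 ← R3 − 20/7·R2
  [ 1  10/7   -4/7  |    -60/7 ]
  [ 0     1  -3/53  |  -206/53 ]
  [ 0     0   1/53  |    -2/53 ]
R3 ← 53·R3
  [ 1  10/7   -4/7  |    -60/7 ]
  [ 0     1  -3/53  |  -206/53 ]
  [ 0     0      1  |       -2 ]
R2 ← R2 + 3/53·R3
  [ 1  10/7  -4/7  |  -60/7 ]
  [ 0     1     0  |     -4 ]
  [ 0     0     1  |     -2 ]
R1 ← R1 + 4/7·R3
  [ 1  10/7  0  |  -68/7 ]
  [ 0     1  0  |     -4 ]
  [ 0     0  1  |     -2 ]
R1 ← R1 − 10/7·R2
  [ 1  0  0  |  -4 ]
  [ 0  1  0  |  -4 ]
  [ 0  0  1  |  -2 ]
Reading off the last column: x = -4, y = -4, z = -2.

(-4, -4, -2)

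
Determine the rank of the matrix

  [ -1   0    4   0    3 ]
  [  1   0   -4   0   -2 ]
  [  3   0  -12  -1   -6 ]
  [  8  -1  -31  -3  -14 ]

Multiply r1 by -1.
  [ 1   0   -4   0   -3 ]
  [ 1   0   -4   0   -2 ]
  [ 3   0  -12  -1   -6 ]
  [ 8  -1  -31  -3  -14 ]
Subtract r1 from r2.
  [ 1   0   -4   0   -3 ]
  [ 0   0    0   0    1 ]
  [ 3   0  -12  -1   -6 ]
  [ 8  -1  -31  -3  -14 ]
Subtract 3 times r1 from r3.
  [ 1   0   -4   0   -3 ]
  [ 0   0    0   0    1 ]
  [ 0   0    0  -1    3 ]
  [ 8  -1  -31  -3  -14 ]
Subtract 8 times r1 from r4.
  [ 1   0  -4   0  -3 ]
  [ 0   0   0   0   1 ]
  [ 0   0   0  -1   3 ]
  [ 0  -1   1  -3  10 ]
Swap r2 and r4.
  [ 1   0  -4   0  -3 ]
  [ 0  -1   1  -3  10 ]
  [ 0   0   0  -1   3 ]
  [ 0   0   0   0   1 ]
Multiply r2 by -1.
  [ 1  0  -4   0   -3 ]
  [ 0  1  -1   3  -10 ]
  [ 0  0   0  -1    3 ]
  [ 0  0   0   0    1 ]
Multiply r3 by -1.
  [ 1  0  -4  0   -3 ]
  [ 0  1  -1  3  -10 ]
  [ 0  0   0  1   -3 ]
  [ 0  0   0  0    1 ]
Add 3 times r4 to r3.
  [ 1  0  -4  0   -3 ]
  [ 0  1  -1  3  -10 ]
  [ 0  0   0  1    0 ]
  [ 0  0   0  0    1 ]
Add 10 times r4 to r2.
  [ 1  0  -4  0  -3 ]
  [ 0  1  -1  3   0 ]
  [ 0  0   0  1   0 ]
  [ 0  0   0  0   1 ]
Add 3 times r4 to r1.
  [ 1  0  -4  0  0 ]
  [ 0  1  -1  3  0 ]
  [ 0  0   0  1  0 ]
  [ 0  0   0  0  1 ]
Subtract 3 times r3 from r2.
  [ 1  0  -4  0  0 ]
  [ 0  1  -1  0  0 ]
  [ 0  0   0  1  0 ]
  [ 0  0   0  0  1 ]
The reduced form has 4 nonzero rows.

rank = 4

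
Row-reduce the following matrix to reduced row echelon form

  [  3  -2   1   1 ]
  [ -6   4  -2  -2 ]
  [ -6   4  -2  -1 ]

r1 ← 1/3·r1
  [  1  -2/3  1/3  1/3 ]
  [ -6     4   -2   -2 ]
  [ -6     4   -2   -1 ]
r2 ← r2 + 6·r1
  [  1  -2/3  1/3  1/3 ]
  [  0     0    0    0 ]
  [ -6     4   -2   -1 ]
r3 ← r3 + 6·r1
  [ 1  -2/3  1/3  1/3 ]
  [ 0     0    0    0 ]
  [ 0     0    0    1 ]
r2 <-> r3
  [ 1  -2/3  1/3  1/3 ]
  [ 0     0    0    1 ]
  [ 0     0    0    0 ]
r1 ← r1 − 1/3·r2
  [ 1  -2/3  1/3  0 ]
  [ 0     0    0  1 ]
  [ 0     0    0  0 ]

[[1, -2/3, 1/3, 0], [0, 0, 0, 1], [0, 0, 0, 0]]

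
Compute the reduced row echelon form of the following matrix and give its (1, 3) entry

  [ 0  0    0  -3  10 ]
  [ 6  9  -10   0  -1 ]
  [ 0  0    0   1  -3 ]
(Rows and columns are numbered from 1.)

R1 ↔ R2
  [ 6  9  -10   0  -1 ]
  [ 0  0    0  -3  10 ]
  [ 0  0    0   1  -3 ]
R1 := 1/6·R1
  [ 1  3/2  -5/3   0  -1/6 ]
  [ 0    0     0  -3    10 ]
  [ 0    0     0   1    -3 ]
R2 := -1/3·R2
  [ 1  3/2  -5/3  0   -1/6 ]
  [ 0    0     0  1  -10/3 ]
  [ 0    0     0  1     -3 ]
R3 := R3 − R2
  [ 1  3/2  -5/3  0   -1/6 ]
  [ 0    0     0  1  -10/3 ]
  [ 0    0     0  0    1/3 ]
R3 := 3·R3
  [ 1  3/2  -5/3  0   -1/6 ]
  [ 0    0     0  1  -10/3 ]
  [ 0    0     0  0      1 ]
R2 := R2 + 10/3·R3
  [ 1  3/2  -5/3  0  -1/6 ]
  [ 0    0     0  1     0 ]
  [ 0    0     0  0     1 ]
R1 := R1 + 1/6·R3
  [ 1  3/2  -5/3  0  0 ]
  [ 0    0     0  1  0 ]
  [ 0    0     0  0  1 ]

-5/3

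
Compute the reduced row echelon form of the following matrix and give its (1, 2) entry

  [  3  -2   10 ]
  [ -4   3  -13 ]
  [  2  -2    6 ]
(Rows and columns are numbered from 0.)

1

Multiply r1 by 1/3.
  [  1  -2/3  10/3 ]
  [ -4     3   -13 ]
  [  2    -2     6 ]
Add 4 times r1 to r2.
  [ 1  -2/3  10/3 ]
  [ 0   1/3   1/3 ]
  [ 2    -2     6 ]
Subtract 2 times r1 from r3.
  [ 1  -2/3  10/3 ]
  [ 0   1/3   1/3 ]
  [ 0  -2/3  -2/3 ]
Multiply r2 by 3.
  [ 1  -2/3  10/3 ]
  [ 0     1     1 ]
  [ 0  -2/3  -2/3 ]
Add 2/3 times r2 to r3.
  [ 1  -2/3  10/3 ]
  [ 0     1     1 ]
  [ 0     0     0 ]
Add 2/3 times r2 to r1.
  [ 1  0  4 ]
  [ 0  1  1 ]
  [ 0  0  0 ]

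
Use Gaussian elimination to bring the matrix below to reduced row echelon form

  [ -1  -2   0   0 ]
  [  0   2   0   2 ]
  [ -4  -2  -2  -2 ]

R1 → -1·R1
  [  1   2   0   0 ]
  [  0   2   0   2 ]
  [ -4  -2  -2  -2 ]
R3 → R3 + 4·R1
  [ 1  2   0   0 ]
  [ 0  2   0   2 ]
  [ 0  6  -2  -2 ]
R2 → 1/2·R2
  [ 1  2   0   0 ]
  [ 0  1   0   1 ]
  [ 0  6  -2  -2 ]
R3 → R3 − 6·R2
  [ 1  2   0   0 ]
  [ 0  1   0   1 ]
  [ 0  0  -2  -8 ]
R3 → -1/2·R3
  [ 1  2  0  0 ]
  [ 0  1  0  1 ]
  [ 0  0  1  4 ]
R1 → R1 − 2·R2
  [ 1  0  0  -2 ]
  [ 0  1  0   1 ]
  [ 0  0  1   4 ]

[[1, 0, 0, -2], [0, 1, 0, 1], [0, 0, 1, 4]]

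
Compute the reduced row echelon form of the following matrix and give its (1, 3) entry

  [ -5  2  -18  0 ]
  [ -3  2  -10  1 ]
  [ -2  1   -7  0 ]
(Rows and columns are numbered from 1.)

Multiply r1 by -1/5.
  [  1  -2/5  18/5  0 ]
  [ -3     2   -10  1 ]
  [ -2     1    -7  0 ]
Add 3 times r1 to r2.
  [  1  -2/5  18/5  0 ]
  [  0   4/5   4/5  1 ]
  [ -2     1    -7  0 ]
Add 2 times r1 to r3.
  [ 1  -2/5  18/5  0 ]
  [ 0   4/5   4/5  1 ]
  [ 0   1/5   1/5  0 ]
Multiply r2 by 5/4.
  [ 1  -2/5  18/5    0 ]
  [ 0     1     1  5/4 ]
  [ 0   1/5   1/5    0 ]
Subtract 1/5 times r2 from r3.
  [ 1  -2/5  18/5     0 ]
  [ 0     1     1   5/4 ]
  [ 0     0     0  -1/4 ]
Multiply r3 by -4.
  [ 1  -2/5  18/5    0 ]
  [ 0     1     1  5/4 ]
  [ 0     0     0    1 ]
Subtract 5/4 times r3 from r2.
  [ 1  -2/5  18/5  0 ]
  [ 0     1     1  0 ]
  [ 0     0     0  1 ]
Add 2/5 times r2 to r1.
  [ 1  0  4  0 ]
  [ 0  1  1  0 ]
  [ 0  0  0  1 ]

4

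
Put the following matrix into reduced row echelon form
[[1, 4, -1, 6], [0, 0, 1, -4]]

R1 := R1 + R2
  [ 1  4  0   2 ]
  [ 0  0  1  -4 ]

[[1, 4, 0, 2], [0, 0, 1, -4]]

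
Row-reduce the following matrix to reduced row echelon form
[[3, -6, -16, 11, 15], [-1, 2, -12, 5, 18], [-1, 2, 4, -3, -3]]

[[1, -2, 0, 1, 0], [0, 0, 1, -1/2, 0], [0, 0, 0, 0, 1]]

Multiply r1 by 1/3.
  [  1  -2  -16/3  11/3   5 ]
  [ -1   2    -12     5  18 ]
  [ -1   2      4    -3  -3 ]
Add r1 to r2.
  [  1  -2  -16/3  11/3   5 ]
  [  0   0  -52/3  26/3  23 ]
  [ -1   2      4    -3  -3 ]
Add r1 to r3.
  [ 1  -2  -16/3  11/3   5 ]
  [ 0   0  -52/3  26/3  23 ]
  [ 0   0   -4/3   2/3   2 ]
Multiply r2 by -3/52.
  [ 1  -2  -16/3  11/3       5 ]
  [ 0   0      1  -1/2  -69/52 ]
  [ 0   0   -4/3   2/3       2 ]
Add 4/3 times r2 to r3.
  [ 1  -2  -16/3  11/3       5 ]
  [ 0   0      1  -1/2  -69/52 ]
  [ 0   0      0     0    3/13 ]
Multiply r3 by 13/3.
  [ 1  -2  -16/3  11/3       5 ]
  [ 0   0      1  -1/2  -69/52 ]
  [ 0   0      0     0       1 ]
Add 69/52 times r3 to r2.
  [ 1  -2  -16/3  11/3  5 ]
  [ 0   0      1  -1/2  0 ]
  [ 0   0      0     0  1 ]
Subtract 5 times r3 from r1.
  [ 1  -2  -16/3  11/3  0 ]
  [ 0   0      1  -1/2  0 ]
  [ 0   0      0     0  1 ]
Add 16/3 times r2 to r1.
  [ 1  -2  0     1  0 ]
  [ 0   0  1  -1/2  0 ]
  [ 0   0  0     0  1 ]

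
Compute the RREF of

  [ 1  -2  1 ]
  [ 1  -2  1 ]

ρ2 → ρ2 − ρ1
  [ 1  -2  1 ]
  [ 0   0  0 ]

[[1, -2, 1], [0, 0, 0]]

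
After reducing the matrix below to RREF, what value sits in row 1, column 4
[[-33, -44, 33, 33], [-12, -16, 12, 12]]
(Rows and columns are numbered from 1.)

-1

Multiply R1 by -1/33.
  [   1  4/3  -1  -1 ]
  [ -12  -16  12  12 ]
Add 12 times R1 to R2.
  [ 1  4/3  -1  -1 ]
  [ 0    0   0   0 ]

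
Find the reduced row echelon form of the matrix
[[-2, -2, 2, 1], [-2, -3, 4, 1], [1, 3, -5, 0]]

[[1, 0, 1, 0], [0, 1, -2, 0], [0, 0, 0, 1]]

R1 := -1/2·R1
  [  1   1  -1  -1/2 ]
  [ -2  -3   4     1 ]
  [  1   3  -5     0 ]
R2 := R2 + 2·R1
  [ 1   1  -1  -1/2 ]
  [ 0  -1   2     0 ]
  [ 1   3  -5     0 ]
R3 := R3 − R1
  [ 1   1  -1  -1/2 ]
  [ 0  -1   2     0 ]
  [ 0   2  -4   1/2 ]
R2 := -1·R2
  [ 1  1  -1  -1/2 ]
  [ 0  1  -2     0 ]
  [ 0  2  -4   1/2 ]
R3 := R3 − 2·R2
  [ 1  1  -1  -1/2 ]
  [ 0  1  -2     0 ]
  [ 0  0   0   1/2 ]
R3 := 2·R3
  [ 1  1  -1  -1/2 ]
  [ 0  1  -2     0 ]
  [ 0  0   0     1 ]
R1 := R1 + 1/2·R3
  [ 1  1  -1  0 ]
  [ 0  1  -2  0 ]
  [ 0  0   0  1 ]
R1 := R1 − R2
  [ 1  0   1  0 ]
  [ 0  1  -2  0 ]
  [ 0  0   0  1 ]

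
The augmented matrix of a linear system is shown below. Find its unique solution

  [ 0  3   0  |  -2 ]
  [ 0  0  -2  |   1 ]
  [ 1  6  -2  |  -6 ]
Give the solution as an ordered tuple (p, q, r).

(-3, -2/3, -1/2)

R1 <=> R3
  [ 1  6  -2  |  -6 ]
  [ 0  0  -2  |   1 ]
  [ 0  3   0  |  -2 ]
R2 <=> R3
  [ 1  6  -2  |  -6 ]
  [ 0  3   0  |  -2 ]
  [ 0  0  -2  |   1 ]
R2 ← 1/3·R2
  [ 1  6  -2  |    -6 ]
  [ 0  1   0  |  -2/3 ]
  [ 0  0  -2  |     1 ]
R3 ← -1/2·R3
  [ 1  6  -2  |    -6 ]
  [ 0  1   0  |  -2/3 ]
  [ 0  0   1  |  -1/2 ]
R1 ← R1 + 2·R3
  [ 1  6  0  |    -7 ]
  [ 0  1  0  |  -2/3 ]
  [ 0  0  1  |  -1/2 ]
R1 ← R1 − 6·R2
  [ 1  0  0  |    -3 ]
  [ 0  1  0  |  -2/3 ]
  [ 0  0  1  |  -1/2 ]
Reading off the last column: p = -3, q = -2/3, r = -1/2.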